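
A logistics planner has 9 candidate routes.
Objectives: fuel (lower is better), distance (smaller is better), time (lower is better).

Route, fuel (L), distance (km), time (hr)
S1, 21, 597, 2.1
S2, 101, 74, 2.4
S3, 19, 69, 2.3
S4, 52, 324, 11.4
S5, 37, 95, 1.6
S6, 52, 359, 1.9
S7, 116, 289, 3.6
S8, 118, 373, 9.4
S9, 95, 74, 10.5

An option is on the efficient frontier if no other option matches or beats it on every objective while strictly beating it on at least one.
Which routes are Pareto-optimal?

S1: not dominated.
S2: dominated by S3 (fuel 19≤101, distance 69≤74, time 2.3≤2.4).
S3: not dominated (best fuel).
S4: dominated by S3 (fuel 19≤52, distance 69≤324, time 2.3≤11.4).
S5: not dominated (best time).
S6: dominated by S5 (fuel 37≤52, distance 95≤359, time 1.6≤1.9).
S7: dominated by S2 (fuel 101≤116, distance 74≤289, time 2.4≤3.6).
S8: dominated by S2 (fuel 101≤118, distance 74≤373, time 2.4≤9.4).
S9: dominated by S3 (fuel 19≤95, distance 69≤74, time 2.3≤10.5).

S1, S3, S5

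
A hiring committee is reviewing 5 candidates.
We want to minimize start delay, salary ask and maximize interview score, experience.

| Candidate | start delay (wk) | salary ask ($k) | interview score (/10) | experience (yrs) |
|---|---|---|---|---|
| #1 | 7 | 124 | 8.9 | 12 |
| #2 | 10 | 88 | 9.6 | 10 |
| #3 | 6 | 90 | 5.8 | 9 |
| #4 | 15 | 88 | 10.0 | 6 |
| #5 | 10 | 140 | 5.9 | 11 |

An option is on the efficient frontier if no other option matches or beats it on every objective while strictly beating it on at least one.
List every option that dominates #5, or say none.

#1

#1: start delay 7≤10, salary ask 124≤140, interview score 8.9≥5.9, experience 12≥11 — dominates #5.
Others (#2, #3, #4) are each worse than #5 on at least one objective.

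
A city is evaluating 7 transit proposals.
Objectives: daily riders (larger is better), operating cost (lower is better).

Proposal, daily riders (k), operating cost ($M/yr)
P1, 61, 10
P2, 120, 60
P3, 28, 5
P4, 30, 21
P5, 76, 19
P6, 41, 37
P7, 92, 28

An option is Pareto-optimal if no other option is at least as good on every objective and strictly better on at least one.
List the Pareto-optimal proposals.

P1: not dominated.
P2: not dominated (best daily riders).
P3: not dominated (best operating cost).
P4: dominated by P1 (daily riders 61≥30, operating cost 10≤21).
P5: not dominated.
P6: dominated by P1 (daily riders 61≥41, operating cost 10≤37).
P7: not dominated.

P1, P2, P3, P5, P7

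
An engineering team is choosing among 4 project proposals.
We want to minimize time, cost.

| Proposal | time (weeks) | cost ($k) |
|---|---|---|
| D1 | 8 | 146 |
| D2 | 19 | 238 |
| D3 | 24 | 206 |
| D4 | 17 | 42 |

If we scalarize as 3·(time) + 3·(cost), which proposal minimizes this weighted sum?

D4

D1: 3·8 + 3·146 = 462
D2: 3·19 + 3·238 = 771
D3: 3·24 + 3·206 = 690
D4: 3·17 + 3·42 = 177
Lowest: D4 at 177.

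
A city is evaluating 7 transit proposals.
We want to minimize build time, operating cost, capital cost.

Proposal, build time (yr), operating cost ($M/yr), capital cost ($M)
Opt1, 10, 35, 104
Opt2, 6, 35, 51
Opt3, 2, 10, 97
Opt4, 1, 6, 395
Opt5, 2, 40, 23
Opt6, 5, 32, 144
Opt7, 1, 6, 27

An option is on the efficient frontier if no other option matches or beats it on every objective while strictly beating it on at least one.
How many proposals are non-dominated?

Opt1: dominated by Opt2 (build time 6≤10, operating cost 35≤35, capital cost 51≤104).
Opt2: dominated by Opt7 (build time 1≤6, operating cost 6≤35, capital cost 27≤51).
Opt3: dominated by Opt7 (build time 1≤2, operating cost 6≤10, capital cost 27≤97).
Opt4: dominated by Opt7 (build time 1≤1, operating cost 6≤6, capital cost 27≤395).
Opt5: not dominated (best capital cost).
Opt6: dominated by Opt3 (build time 2≤5, operating cost 10≤32, capital cost 97≤144).
Opt7: not dominated.
Pareto-optimal: Opt5, Opt7 → 2.

2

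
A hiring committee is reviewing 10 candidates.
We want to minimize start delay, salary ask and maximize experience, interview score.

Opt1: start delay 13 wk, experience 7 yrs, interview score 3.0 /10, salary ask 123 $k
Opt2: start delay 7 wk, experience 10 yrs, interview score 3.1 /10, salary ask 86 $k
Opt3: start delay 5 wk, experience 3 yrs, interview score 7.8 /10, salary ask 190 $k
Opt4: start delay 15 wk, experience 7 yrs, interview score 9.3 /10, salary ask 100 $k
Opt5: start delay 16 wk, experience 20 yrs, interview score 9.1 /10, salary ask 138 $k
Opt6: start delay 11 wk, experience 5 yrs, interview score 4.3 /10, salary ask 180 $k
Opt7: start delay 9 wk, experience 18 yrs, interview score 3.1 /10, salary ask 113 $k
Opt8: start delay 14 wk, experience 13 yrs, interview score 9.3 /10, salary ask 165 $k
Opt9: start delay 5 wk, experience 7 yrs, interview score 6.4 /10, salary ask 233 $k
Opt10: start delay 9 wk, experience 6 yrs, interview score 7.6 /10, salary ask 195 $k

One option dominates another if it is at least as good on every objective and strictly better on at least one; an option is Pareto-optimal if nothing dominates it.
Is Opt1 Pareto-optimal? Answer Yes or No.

Opt2 vs Opt1: start delay 7≤13, experience 10≥7, interview score 3.1≥3.0, salary ask 86≤123 — Opt2 is at least as good on every objective and strictly better on at least one, so Opt2 dominates Opt1.

No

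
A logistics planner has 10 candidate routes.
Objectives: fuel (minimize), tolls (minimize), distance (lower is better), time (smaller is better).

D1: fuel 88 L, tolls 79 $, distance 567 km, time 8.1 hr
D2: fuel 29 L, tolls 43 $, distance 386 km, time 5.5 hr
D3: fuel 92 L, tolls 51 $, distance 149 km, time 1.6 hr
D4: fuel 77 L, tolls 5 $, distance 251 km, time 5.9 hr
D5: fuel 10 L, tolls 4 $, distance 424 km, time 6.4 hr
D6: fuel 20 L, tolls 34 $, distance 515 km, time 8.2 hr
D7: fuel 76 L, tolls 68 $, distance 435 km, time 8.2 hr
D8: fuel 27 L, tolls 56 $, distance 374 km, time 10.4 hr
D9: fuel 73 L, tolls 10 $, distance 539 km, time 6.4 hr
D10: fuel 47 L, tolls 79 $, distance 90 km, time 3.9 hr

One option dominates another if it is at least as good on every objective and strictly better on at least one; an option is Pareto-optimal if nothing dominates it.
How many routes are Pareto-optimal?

6

D1: dominated by D2 (fuel 29≤88, tolls 43≤79, distance 386≤567, time 5.5≤8.1).
D2: not dominated.
D3: not dominated (best time).
D4: not dominated.
D5: not dominated (best fuel).
D6: dominated by D5 (fuel 10≤20, tolls 4≤34, distance 424≤515, time 6.4≤8.2).
D7: dominated by D2 (fuel 29≤76, tolls 43≤68, distance 386≤435, time 5.5≤8.2).
D8: not dominated.
D9: dominated by D5 (fuel 10≤73, tolls 4≤10, distance 424≤539, time 6.4≤6.4).
D10: not dominated (best distance).
Pareto-optimal: D2, D3, D4, D5, D8, D10 → 6.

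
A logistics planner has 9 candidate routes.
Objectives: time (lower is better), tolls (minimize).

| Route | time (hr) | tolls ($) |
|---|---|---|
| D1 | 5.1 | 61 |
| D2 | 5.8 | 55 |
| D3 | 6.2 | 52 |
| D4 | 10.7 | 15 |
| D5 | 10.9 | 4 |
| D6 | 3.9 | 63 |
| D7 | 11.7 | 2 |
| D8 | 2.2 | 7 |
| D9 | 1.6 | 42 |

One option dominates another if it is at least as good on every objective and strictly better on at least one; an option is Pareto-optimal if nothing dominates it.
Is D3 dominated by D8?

Yes

D8 vs D3: time 2.2≤6.2, tolls 7≤52 — D8 is at least as good on every objective with at least one strict improvement.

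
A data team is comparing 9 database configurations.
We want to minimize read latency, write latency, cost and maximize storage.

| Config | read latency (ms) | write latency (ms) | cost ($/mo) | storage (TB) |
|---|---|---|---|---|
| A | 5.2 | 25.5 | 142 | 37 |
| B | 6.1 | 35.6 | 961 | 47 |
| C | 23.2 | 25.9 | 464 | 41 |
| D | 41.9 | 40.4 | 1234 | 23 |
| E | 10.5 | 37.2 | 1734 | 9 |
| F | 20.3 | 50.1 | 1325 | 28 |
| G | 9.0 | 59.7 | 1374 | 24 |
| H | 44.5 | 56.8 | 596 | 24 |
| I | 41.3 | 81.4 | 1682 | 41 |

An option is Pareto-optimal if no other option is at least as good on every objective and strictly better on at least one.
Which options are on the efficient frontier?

A: not dominated (best read latency).
B: not dominated (best storage).
C: not dominated.
D: dominated by A (read latency 5.2≤41.9, write latency 25.5≤40.4, cost 142≤1234, storage 37≥23).
E: dominated by A (read latency 5.2≤10.5, write latency 25.5≤37.2, cost 142≤1734, storage 37≥9).
F: dominated by A (read latency 5.2≤20.3, write latency 25.5≤50.1, cost 142≤1325, storage 37≥28).
G: dominated by A (read latency 5.2≤9.0, write latency 25.5≤59.7, cost 142≤1374, storage 37≥24).
H: dominated by A (read latency 5.2≤44.5, write latency 25.5≤56.8, cost 142≤596, storage 37≥24).
I: dominated by B (read latency 6.1≤41.3, write latency 35.6≤81.4, cost 961≤1682, storage 47≥41).

A, B, C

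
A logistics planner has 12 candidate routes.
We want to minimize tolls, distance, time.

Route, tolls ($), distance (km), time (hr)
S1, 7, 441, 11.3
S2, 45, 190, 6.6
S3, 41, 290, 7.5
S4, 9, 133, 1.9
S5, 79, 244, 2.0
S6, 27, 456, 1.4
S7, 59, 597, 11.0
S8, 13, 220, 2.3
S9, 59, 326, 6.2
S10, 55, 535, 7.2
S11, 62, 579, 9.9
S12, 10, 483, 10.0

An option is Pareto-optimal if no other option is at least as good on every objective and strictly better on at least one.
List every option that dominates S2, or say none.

S4

S4: tolls 9≤45, distance 133≤190, time 1.9≤6.6 — dominates S2.
Others (S1, S3, S5, S6, S7, S8, S9, S10, S11, S12) are each worse than S2 on at least one objective.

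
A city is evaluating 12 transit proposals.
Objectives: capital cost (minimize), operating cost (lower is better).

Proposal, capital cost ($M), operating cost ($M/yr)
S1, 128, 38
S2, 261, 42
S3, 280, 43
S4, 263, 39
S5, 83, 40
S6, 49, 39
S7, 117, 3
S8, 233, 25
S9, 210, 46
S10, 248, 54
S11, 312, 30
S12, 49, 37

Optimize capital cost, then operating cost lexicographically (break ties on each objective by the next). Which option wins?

First minimize capital cost: best is 49, kept {S6, S12}.
Then minimize operating cost: best is 37, kept {S12}.

S12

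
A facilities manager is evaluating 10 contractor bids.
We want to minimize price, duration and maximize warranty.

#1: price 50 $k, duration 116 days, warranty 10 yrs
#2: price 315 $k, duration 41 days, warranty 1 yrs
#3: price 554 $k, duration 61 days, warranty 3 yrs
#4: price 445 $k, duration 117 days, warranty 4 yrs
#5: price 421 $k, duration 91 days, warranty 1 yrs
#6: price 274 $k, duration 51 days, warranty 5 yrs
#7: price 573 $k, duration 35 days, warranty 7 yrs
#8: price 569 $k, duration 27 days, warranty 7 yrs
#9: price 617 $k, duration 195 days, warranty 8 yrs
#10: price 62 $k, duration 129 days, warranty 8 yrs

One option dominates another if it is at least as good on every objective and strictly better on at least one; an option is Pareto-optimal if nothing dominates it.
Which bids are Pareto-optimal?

#1, #2, #6, #8

#1: not dominated (best price).
#2: not dominated.
#3: dominated by #6 (price 274≤554, duration 51≤61, warranty 5≥3).
#4: dominated by #1 (price 50≤445, duration 116≤117, warranty 10≥4).
#5: dominated by #2 (price 315≤421, duration 41≤91, warranty 1≥1).
#6: not dominated.
#7: dominated by #8 (price 569≤573, duration 27≤35, warranty 7≥7).
#8: not dominated (best duration).
#9: dominated by #1 (price 50≤617, duration 116≤195, warranty 10≥8).
#10: dominated by #1 (price 50≤62, duration 116≤129, warranty 10≥8).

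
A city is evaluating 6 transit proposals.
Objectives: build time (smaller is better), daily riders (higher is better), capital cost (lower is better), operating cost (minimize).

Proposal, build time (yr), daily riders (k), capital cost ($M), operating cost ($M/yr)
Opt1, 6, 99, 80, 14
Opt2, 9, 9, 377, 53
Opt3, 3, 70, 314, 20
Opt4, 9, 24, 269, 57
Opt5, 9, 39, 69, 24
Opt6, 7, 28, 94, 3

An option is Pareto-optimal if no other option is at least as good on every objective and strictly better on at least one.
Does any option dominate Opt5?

Opt1: worse on capital cost (80 vs 69).
Opt2: worse on daily riders (9 vs 39).
Opt3: worse on capital cost (314 vs 69).
Opt4: worse on daily riders (24 vs 39).
Opt6: worse on daily riders (28 vs 39).
No option is at least as good as Opt5 on every objective and strictly better on one.

No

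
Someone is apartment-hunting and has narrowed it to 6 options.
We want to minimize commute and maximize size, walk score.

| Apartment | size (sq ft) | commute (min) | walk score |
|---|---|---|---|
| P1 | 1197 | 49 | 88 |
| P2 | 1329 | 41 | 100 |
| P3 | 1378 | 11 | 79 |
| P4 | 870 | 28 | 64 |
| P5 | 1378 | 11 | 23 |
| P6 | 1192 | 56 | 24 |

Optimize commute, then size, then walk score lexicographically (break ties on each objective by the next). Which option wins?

P3

First minimize commute: best is 11, kept {P3, P5}.
Then maximize size: best is 1378, kept {P3, P5}.
Then maximize walk score: best is 79, kept {P3}.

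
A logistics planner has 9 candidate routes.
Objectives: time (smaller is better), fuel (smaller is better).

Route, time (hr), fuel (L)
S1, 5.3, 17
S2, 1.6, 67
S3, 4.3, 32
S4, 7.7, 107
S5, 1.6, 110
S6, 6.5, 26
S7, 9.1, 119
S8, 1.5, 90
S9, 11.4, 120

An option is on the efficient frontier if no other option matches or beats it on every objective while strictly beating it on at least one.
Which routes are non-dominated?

S1: not dominated (best fuel).
S2: not dominated.
S3: not dominated.
S4: dominated by S1 (time 5.3≤7.7, fuel 17≤107).
S5: dominated by S2 (time 1.6≤1.6, fuel 67≤110).
S6: dominated by S1 (time 5.3≤6.5, fuel 17≤26).
S7: dominated by S1 (time 5.3≤9.1, fuel 17≤119).
S8: not dominated (best time).
S9: dominated by S1 (time 5.3≤11.4, fuel 17≤120).

S1, S2, S3, S8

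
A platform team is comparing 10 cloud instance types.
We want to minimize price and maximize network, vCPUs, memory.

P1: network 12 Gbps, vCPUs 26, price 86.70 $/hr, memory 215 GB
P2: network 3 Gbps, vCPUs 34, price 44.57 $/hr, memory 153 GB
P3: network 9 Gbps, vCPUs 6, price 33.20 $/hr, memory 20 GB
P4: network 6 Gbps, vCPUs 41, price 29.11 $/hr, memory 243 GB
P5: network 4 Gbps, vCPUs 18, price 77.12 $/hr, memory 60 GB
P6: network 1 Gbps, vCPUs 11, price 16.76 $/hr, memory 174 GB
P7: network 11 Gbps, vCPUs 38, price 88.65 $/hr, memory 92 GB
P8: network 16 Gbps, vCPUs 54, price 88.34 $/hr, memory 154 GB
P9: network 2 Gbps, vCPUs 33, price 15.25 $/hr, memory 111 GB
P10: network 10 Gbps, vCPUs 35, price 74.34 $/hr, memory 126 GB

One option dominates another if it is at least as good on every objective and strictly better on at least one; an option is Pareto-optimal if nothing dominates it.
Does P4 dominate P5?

P4 vs P5: network 6≥4, vCPUs 41≥18, price 29.11≤77.12, memory 243≥60 — P4 is at least as good on every objective with at least one strict improvement.

Yes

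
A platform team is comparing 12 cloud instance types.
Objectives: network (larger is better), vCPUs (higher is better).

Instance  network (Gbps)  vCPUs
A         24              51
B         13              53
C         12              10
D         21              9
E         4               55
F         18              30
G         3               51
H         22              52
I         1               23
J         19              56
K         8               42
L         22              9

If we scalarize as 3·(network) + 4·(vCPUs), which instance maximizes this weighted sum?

J

A: 3·24 + 4·51 = 276
B: 3·13 + 4·53 = 251
C: 3·12 + 4·10 = 76
D: 3·21 + 4·9 = 99
E: 3·4 + 4·55 = 232
F: 3·18 + 4·30 = 174
G: 3·3 + 4·51 = 213
H: 3·22 + 4·52 = 274
I: 3·1 + 4·23 = 95
J: 3·19 + 4·56 = 281
K: 3·8 + 4·42 = 192
L: 3·22 + 4·9 = 102
Highest: J at 281.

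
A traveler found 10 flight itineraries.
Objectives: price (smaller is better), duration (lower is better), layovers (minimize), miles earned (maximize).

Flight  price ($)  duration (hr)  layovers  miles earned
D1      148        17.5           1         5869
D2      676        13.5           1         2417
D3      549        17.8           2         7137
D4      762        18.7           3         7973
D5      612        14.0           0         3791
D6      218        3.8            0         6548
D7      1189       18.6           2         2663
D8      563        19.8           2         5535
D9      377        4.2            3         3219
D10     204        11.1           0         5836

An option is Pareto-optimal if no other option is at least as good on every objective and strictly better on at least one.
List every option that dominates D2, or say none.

D6: price 218≤676, duration 3.8≤13.5, layovers 0≤1, miles earned 6548≥2417 — dominates D2.
D10: price 204≤676, duration 11.1≤13.5, layovers 0≤1, miles earned 5836≥2417 — dominates D2.
Others (D1, D3, D4, D5, D7, D8, D9) are each worse than D2 on at least one objective.

D6, D10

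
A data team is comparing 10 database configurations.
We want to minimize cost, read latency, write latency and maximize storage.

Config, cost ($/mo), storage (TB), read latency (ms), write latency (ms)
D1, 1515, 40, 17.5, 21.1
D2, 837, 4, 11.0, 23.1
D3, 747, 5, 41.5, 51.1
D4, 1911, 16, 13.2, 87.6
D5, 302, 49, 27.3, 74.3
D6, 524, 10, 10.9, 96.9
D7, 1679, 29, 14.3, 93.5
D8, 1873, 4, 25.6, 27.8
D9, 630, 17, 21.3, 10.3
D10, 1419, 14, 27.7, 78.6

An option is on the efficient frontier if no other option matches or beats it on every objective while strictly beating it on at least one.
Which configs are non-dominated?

D1: not dominated.
D2: not dominated.
D3: dominated by D9 (cost 630≤747, storage 17≥5, read latency 21.3≤41.5, write latency 10.3≤51.1).
D4: not dominated.
D5: not dominated (best cost).
D6: not dominated (best read latency).
D7: not dominated.
D8: dominated by D1 (cost 1515≤1873, storage 40≥4, read latency 17.5≤25.6, write latency 21.1≤27.8).
D9: not dominated (best write latency).
D10: dominated by D5 (cost 302≤1419, storage 49≥14, read latency 27.3≤27.7, write latency 74.3≤78.6).

D1, D2, D4, D5, D6, D7, D9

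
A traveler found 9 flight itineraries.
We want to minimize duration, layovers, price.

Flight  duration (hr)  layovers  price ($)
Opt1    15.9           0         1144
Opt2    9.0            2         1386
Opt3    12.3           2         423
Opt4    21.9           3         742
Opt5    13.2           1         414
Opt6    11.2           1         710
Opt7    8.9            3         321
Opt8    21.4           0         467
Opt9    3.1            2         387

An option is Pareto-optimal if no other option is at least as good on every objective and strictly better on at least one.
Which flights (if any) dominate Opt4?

Opt3: duration 12.3≤21.9, layovers 2≤3, price 423≤742 — dominates Opt4.
Opt5: duration 13.2≤21.9, layovers 1≤3, price 414≤742 — dominates Opt4.
Opt6: duration 11.2≤21.9, layovers 1≤3, price 710≤742 — dominates Opt4.
Opt7: duration 8.9≤21.9, layovers 3≤3, price 321≤742 — dominates Opt4.
Opt8: duration 21.4≤21.9, layovers 0≤3, price 467≤742 — dominates Opt4.
Opt9: duration 3.1≤21.9, layovers 2≤3, price 387≤742 — dominates Opt4.
Others (Opt1, Opt2) are each worse than Opt4 on at least one objective.

Opt3, Opt5, Opt6, Opt7, Opt8, Opt9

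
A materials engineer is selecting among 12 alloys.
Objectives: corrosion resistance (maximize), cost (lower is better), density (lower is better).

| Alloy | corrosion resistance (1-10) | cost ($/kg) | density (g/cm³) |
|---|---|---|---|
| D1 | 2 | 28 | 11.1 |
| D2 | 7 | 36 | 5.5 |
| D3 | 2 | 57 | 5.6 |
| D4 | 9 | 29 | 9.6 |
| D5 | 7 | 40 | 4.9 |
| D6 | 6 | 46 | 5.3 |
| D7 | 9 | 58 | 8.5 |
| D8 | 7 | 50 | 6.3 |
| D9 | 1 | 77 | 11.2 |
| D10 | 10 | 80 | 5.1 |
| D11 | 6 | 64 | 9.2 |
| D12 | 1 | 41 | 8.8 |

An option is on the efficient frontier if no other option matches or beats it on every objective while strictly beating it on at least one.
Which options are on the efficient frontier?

D1, D2, D4, D5, D7, D10

D1: not dominated (best cost).
D2: not dominated.
D3: dominated by D2 (corrosion resistance 7≥2, cost 36≤57, density 5.5≤5.6).
D4: not dominated.
D5: not dominated (best density).
D6: dominated by D5 (corrosion resistance 7≥6, cost 40≤46, density 4.9≤5.3).
D7: not dominated.
D8: dominated by D2 (corrosion resistance 7≥7, cost 36≤50, density 5.5≤6.3).
D9: dominated by D1 (corrosion resistance 2≥1, cost 28≤77, density 11.1≤11.2).
D10: not dominated (best corrosion resistance).
D11: dominated by D2 (corrosion resistance 7≥6, cost 36≤64, density 5.5≤9.2).
D12: dominated by D2 (corrosion resistance 7≥1, cost 36≤41, density 5.5≤8.8).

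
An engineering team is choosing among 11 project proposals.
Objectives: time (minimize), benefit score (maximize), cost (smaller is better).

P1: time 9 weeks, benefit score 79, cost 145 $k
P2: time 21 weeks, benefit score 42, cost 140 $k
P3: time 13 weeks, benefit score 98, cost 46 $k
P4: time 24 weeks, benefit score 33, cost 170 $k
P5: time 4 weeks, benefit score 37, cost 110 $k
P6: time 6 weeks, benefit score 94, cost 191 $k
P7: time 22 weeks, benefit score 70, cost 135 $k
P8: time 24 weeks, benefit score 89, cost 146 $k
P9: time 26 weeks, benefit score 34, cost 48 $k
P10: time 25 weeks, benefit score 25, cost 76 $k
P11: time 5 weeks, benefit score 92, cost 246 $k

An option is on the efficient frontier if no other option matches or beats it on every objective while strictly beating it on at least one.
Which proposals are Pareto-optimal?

P1, P3, P5, P6, P11

P1: not dominated.
P2: dominated by P3 (time 13≤21, benefit score 98≥42, cost 46≤140).
P3: not dominated (best benefit score).
P4: dominated by P1 (time 9≤24, benefit score 79≥33, cost 145≤170).
P5: not dominated (best time).
P6: not dominated.
P7: dominated by P3 (time 13≤22, benefit score 98≥70, cost 46≤135).
P8: dominated by P3 (time 13≤24, benefit score 98≥89, cost 46≤146).
P9: dominated by P3 (time 13≤26, benefit score 98≥34, cost 46≤48).
P10: dominated by P3 (time 13≤25, benefit score 98≥25, cost 46≤76).
P11: not dominated.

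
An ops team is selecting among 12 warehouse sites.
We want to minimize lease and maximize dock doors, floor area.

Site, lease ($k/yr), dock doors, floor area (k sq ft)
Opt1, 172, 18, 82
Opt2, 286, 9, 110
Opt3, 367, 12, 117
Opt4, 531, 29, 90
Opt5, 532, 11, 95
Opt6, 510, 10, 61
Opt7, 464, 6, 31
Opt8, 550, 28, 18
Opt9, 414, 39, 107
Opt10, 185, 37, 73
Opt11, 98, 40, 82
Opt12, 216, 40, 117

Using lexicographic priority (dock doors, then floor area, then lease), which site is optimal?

Opt12

First maximize dock doors: best is 40, kept {Opt11, Opt12}.
Then maximize floor area: best is 117, kept {Opt12}.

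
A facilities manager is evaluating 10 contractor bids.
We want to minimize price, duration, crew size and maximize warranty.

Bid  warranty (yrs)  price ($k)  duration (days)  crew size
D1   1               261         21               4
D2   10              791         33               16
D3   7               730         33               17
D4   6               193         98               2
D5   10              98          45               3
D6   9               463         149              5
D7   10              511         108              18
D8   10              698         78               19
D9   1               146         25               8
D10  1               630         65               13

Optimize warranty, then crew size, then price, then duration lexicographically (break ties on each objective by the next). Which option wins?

D5

First maximize warranty: best is 10, kept {D2, D5, D7, D8}.
Then minimize crew size: best is 3, kept {D5}.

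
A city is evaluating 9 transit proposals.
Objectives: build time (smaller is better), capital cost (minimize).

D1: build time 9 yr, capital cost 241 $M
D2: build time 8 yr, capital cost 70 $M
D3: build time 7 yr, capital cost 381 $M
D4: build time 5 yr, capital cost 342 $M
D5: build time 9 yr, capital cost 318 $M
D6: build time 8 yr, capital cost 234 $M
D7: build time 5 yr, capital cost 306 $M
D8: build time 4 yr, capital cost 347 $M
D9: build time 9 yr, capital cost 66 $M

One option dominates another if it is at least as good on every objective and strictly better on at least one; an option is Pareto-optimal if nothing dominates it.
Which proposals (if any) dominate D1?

D2, D6, D9

D2: build time 8≤9, capital cost 70≤241 — dominates D1.
D6: build time 8≤9, capital cost 234≤241 — dominates D1.
D9: build time 9≤9, capital cost 66≤241 — dominates D1.
Others (D3, D4, D5, D7, D8) are each worse than D1 on at least one objective.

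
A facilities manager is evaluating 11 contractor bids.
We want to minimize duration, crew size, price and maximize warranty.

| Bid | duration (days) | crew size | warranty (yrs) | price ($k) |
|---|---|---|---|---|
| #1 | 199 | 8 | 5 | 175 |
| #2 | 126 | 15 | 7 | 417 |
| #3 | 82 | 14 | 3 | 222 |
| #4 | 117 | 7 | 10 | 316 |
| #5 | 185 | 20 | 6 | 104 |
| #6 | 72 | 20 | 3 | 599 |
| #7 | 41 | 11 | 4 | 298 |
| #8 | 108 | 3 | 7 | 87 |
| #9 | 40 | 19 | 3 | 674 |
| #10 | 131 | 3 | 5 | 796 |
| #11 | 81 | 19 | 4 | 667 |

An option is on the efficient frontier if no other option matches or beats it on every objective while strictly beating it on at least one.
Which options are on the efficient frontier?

#3, #4, #7, #8, #9

#1: dominated by #8 (duration 108≤199, crew size 3≤8, warranty 7≥5, price 87≤175).
#2: dominated by #4 (duration 117≤126, crew size 7≤15, warranty 10≥7, price 316≤417).
#3: not dominated.
#4: not dominated (best warranty).
#5: dominated by #8 (duration 108≤185, crew size 3≤20, warranty 7≥6, price 87≤104).
#6: dominated by #7 (duration 41≤72, crew size 11≤20, warranty 4≥3, price 298≤599).
#7: not dominated.
#8: not dominated (best price).
#9: not dominated (best duration).
#10: dominated by #8 (duration 108≤131, crew size 3≤3, warranty 7≥5, price 87≤796).
#11: dominated by #7 (duration 41≤81, crew size 11≤19, warranty 4≥4, price 298≤667).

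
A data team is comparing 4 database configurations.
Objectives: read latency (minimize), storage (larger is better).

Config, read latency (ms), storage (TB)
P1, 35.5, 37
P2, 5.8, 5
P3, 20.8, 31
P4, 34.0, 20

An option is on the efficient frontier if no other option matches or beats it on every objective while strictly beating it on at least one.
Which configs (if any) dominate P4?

P3

P3: read latency 20.8≤34.0, storage 31≥20 — dominates P4.
Others (P1, P2) are each worse than P4 on at least one objective.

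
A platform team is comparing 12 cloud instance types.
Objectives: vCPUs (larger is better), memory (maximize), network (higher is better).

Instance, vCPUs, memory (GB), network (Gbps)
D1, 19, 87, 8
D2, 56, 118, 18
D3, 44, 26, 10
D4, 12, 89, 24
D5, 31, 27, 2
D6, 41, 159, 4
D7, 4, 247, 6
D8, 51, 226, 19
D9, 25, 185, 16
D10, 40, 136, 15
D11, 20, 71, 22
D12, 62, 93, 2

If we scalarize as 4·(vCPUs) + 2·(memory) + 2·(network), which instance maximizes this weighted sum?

D1: 4·19 + 2·87 + 2·8 = 266
D2: 4·56 + 2·118 + 2·18 = 496
D3: 4·44 + 2·26 + 2·10 = 248
D4: 4·12 + 2·89 + 2·24 = 274
D5: 4·31 + 2·27 + 2·2 = 182
D6: 4·41 + 2·159 + 2·4 = 490
D7: 4·4 + 2·247 + 2·6 = 522
D8: 4·51 + 2·226 + 2·19 = 694
D9: 4·25 + 2·185 + 2·16 = 502
D10: 4·40 + 2·136 + 2·15 = 462
D11: 4·20 + 2·71 + 2·22 = 266
D12: 4·62 + 2·93 + 2·2 = 438
Highest: D8 at 694.

D8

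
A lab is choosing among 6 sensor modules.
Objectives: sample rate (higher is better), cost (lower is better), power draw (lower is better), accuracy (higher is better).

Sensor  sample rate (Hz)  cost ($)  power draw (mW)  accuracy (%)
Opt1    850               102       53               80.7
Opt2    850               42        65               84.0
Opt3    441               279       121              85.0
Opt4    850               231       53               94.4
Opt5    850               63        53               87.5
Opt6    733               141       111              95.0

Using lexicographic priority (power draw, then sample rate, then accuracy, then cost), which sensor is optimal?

Opt4

First minimize power draw: best is 53, kept {Opt1, Opt4, Opt5}.
Then maximize sample rate: best is 850, kept {Opt1, Opt4, Opt5}.
Then maximize accuracy: best is 94.4, kept {Opt4}.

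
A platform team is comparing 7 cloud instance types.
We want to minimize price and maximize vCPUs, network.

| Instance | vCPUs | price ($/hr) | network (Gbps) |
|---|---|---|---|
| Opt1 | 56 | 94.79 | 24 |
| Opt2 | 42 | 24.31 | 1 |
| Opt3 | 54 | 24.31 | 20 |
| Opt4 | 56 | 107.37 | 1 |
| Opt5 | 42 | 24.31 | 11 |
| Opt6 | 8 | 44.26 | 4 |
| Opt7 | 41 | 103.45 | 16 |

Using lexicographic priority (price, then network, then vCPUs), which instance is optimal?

Opt3

First minimize price: best is 24.31, kept {Opt2, Opt3, Opt5}.
Then maximize network: best is 20, kept {Opt3}.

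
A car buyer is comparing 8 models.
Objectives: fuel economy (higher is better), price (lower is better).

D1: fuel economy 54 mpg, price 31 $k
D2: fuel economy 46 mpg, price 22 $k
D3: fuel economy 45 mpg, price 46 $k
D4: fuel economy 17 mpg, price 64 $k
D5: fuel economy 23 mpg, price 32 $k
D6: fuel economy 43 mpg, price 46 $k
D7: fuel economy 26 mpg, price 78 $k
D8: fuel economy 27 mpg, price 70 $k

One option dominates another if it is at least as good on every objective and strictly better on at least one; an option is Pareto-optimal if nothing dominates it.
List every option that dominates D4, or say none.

D1, D2, D3, D5, D6

D1: fuel economy 54≥17, price 31≤64 — dominates D4.
D2: fuel economy 46≥17, price 22≤64 — dominates D4.
D3: fuel economy 45≥17, price 46≤64 — dominates D4.
D5: fuel economy 23≥17, price 32≤64 — dominates D4.
D6: fuel economy 43≥17, price 46≤64 — dominates D4.
Others (D7, D8) are each worse than D4 on at least one objective.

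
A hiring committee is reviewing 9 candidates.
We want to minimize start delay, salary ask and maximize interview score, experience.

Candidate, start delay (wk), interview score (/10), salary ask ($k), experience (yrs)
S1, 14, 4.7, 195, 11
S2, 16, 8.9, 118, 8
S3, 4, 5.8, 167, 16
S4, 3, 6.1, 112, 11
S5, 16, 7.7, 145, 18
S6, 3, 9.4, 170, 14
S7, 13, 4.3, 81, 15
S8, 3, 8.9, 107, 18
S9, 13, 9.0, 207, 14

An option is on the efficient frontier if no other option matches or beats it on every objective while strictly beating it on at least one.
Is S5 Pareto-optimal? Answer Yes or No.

S8 vs S5: start delay 3≤16, interview score 8.9≥7.7, salary ask 107≤145, experience 18≥18 — S8 is at least as good on every objective and strictly better on at least one, so S8 dominates S5.

No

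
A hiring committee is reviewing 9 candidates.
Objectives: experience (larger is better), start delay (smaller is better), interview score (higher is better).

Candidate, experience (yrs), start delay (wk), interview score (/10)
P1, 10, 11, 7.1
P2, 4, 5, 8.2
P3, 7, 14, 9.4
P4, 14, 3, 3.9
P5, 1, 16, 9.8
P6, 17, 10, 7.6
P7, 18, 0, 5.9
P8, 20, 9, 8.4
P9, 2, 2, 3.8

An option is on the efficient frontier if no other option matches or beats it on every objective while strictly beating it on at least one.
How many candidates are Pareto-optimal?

P1: dominated by P6 (experience 17≥10, start delay 10≤11, interview score 7.6≥7.1).
P2: not dominated.
P3: not dominated.
P4: dominated by P7 (experience 18≥14, start delay 0≤3, interview score 5.9≥3.9).
P5: not dominated (best interview score).
P6: dominated by P8 (experience 20≥17, start delay 9≤10, interview score 8.4≥7.6).
P7: not dominated (best start delay).
P8: not dominated (best experience).
P9: dominated by P7 (experience 18≥2, start delay 0≤2, interview score 5.9≥3.8).
Pareto-optimal: P2, P3, P5, P7, P8 → 5.

5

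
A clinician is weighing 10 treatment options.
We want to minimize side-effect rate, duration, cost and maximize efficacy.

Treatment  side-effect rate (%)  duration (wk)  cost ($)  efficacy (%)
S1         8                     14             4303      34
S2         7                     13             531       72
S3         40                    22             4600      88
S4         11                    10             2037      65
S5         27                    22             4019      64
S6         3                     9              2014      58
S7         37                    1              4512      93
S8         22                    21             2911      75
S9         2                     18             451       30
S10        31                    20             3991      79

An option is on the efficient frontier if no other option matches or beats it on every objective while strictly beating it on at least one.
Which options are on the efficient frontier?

S2, S4, S6, S7, S8, S9, S10

S1: dominated by S2 (side-effect rate 7≤8, duration 13≤14, cost 531≤4303, efficacy 72≥34).
S2: not dominated.
S3: dominated by S7 (side-effect rate 37≤40, duration 1≤22, cost 4512≤4600, efficacy 93≥88).
S4: not dominated.
S5: dominated by S2 (side-effect rate 7≤27, duration 13≤22, cost 531≤4019, efficacy 72≥64).
S6: not dominated.
S7: not dominated (best duration).
S8: not dominated.
S9: not dominated (best side-effect rate).
S10: not dominated.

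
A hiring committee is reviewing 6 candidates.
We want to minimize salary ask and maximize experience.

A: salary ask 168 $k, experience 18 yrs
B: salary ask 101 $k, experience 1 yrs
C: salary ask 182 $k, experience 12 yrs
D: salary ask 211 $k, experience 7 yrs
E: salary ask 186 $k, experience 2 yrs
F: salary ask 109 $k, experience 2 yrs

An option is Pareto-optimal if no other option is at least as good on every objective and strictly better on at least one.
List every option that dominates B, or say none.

A: worse on salary ask (168 vs 101).
C: worse on salary ask (182 vs 101).
D: worse on salary ask (211 vs 101).
E: worse on salary ask (186 vs 101).
F: worse on salary ask (109 vs 101).
No option dominates B.

none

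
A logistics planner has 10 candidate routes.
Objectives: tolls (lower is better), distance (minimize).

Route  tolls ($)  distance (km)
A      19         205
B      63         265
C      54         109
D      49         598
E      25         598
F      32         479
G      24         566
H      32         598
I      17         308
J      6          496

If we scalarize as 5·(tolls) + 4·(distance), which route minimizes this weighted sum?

A: 5·19 + 4·205 = 915
B: 5·63 + 4·265 = 1375
C: 5·54 + 4·109 = 706
D: 5·49 + 4·598 = 2637
E: 5·25 + 4·598 = 2517
F: 5·32 + 4·479 = 2076
G: 5·24 + 4·566 = 2384
H: 5·32 + 4·598 = 2552
I: 5·17 + 4·308 = 1317
J: 5·6 + 4·496 = 2014
Lowest: C at 706.

C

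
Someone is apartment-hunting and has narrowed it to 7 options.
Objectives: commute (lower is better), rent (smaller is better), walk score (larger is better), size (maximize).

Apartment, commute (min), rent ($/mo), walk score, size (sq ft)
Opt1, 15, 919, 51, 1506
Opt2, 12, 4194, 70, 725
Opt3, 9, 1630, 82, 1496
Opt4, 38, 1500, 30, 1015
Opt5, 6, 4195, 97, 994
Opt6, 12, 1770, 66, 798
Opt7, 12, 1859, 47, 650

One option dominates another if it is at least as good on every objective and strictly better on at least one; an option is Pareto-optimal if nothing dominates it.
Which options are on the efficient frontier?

Opt1, Opt3, Opt5

Opt1: not dominated (best rent).
Opt2: dominated by Opt3 (commute 9≤12, rent 1630≤4194, walk score 82≥70, size 1496≥725).
Opt3: not dominated.
Opt4: dominated by Opt1 (commute 15≤38, rent 919≤1500, walk score 51≥30, size 1506≥1015).
Opt5: not dominated (best commute).
Opt6: dominated by Opt3 (commute 9≤12, rent 1630≤1770, walk score 82≥66, size 1496≥798).
Opt7: dominated by Opt3 (commute 9≤12, rent 1630≤1859, walk score 82≥47, size 1496≥650).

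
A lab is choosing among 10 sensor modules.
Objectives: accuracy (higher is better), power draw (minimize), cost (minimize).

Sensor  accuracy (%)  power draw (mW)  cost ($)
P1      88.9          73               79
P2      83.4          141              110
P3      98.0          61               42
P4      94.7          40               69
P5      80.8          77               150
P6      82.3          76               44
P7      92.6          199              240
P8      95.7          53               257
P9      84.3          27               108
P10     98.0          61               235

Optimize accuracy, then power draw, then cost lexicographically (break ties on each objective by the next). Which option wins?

P3

First maximize accuracy: best is 98.0, kept {P3, P10}.
Then minimize power draw: best is 61, kept {P3, P10}.
Then minimize cost: best is 42, kept {P3}.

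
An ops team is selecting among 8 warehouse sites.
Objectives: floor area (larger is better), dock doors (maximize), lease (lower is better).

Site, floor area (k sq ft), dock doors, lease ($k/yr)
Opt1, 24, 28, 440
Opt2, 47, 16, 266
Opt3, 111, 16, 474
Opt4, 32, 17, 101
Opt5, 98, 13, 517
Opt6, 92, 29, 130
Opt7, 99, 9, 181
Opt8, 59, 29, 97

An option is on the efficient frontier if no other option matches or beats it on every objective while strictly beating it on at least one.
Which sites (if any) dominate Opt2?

Opt6: floor area 92≥47, dock doors 29≥16, lease 130≤266 — dominates Opt2.
Opt8: floor area 59≥47, dock doors 29≥16, lease 97≤266 — dominates Opt2.
Others (Opt1, Opt3, Opt4, Opt5, Opt7) are each worse than Opt2 on at least one objective.

Opt6, Opt8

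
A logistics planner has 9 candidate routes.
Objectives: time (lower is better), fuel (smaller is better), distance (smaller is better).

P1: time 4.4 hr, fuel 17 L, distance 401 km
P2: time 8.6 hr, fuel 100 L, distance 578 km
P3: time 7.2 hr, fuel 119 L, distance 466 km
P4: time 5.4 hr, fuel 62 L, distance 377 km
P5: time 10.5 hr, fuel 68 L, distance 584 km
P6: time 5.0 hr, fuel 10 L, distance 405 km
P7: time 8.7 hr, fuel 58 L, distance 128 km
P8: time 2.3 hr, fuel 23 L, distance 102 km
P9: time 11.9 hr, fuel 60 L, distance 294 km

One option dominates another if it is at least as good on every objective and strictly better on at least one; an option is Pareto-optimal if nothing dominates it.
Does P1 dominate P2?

Yes

P1 vs P2: time 4.4≤8.6, fuel 17≤100, distance 401≤578 — P1 is at least as good on every objective with at least one strict improvement.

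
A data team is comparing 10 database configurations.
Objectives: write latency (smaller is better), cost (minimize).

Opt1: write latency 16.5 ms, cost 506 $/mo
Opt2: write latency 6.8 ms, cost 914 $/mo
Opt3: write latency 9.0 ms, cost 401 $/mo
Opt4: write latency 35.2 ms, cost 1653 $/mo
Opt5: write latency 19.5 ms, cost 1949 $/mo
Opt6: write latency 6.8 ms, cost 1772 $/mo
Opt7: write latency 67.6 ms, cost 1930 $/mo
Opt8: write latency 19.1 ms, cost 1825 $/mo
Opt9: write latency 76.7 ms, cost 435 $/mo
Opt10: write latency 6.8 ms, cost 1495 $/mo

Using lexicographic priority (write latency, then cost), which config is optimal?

Opt2

First minimize write latency: best is 6.8, kept {Opt2, Opt6, Opt10}.
Then minimize cost: best is 914, kept {Opt2}.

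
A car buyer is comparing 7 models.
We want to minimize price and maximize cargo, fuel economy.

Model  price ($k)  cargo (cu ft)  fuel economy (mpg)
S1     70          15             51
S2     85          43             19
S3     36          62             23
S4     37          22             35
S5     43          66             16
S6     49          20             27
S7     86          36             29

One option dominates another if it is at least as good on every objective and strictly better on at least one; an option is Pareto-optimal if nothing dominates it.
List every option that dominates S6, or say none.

S4

S4: price 37≤49, cargo 22≥20, fuel economy 35≥27 — dominates S6.
Others (S1, S2, S3, S5, S7) are each worse than S6 on at least one objective.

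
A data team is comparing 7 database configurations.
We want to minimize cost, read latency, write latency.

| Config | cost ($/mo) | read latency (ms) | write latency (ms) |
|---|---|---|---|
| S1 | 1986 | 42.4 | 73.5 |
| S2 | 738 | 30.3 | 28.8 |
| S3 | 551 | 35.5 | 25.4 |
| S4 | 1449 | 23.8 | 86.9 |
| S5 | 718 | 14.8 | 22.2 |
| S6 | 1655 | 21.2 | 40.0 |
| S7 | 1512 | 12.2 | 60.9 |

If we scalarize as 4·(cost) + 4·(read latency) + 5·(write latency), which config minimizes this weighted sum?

S3

S1: 4·1986 + 4·42.4 + 5·73.5 = 8481.1
S2: 4·738 + 4·30.3 + 5·28.8 = 3217.2
S3: 4·551 + 4·35.5 + 5·25.4 = 2473.0
S4: 4·1449 + 4·23.8 + 5·86.9 = 6325.7
S5: 4·718 + 4·14.8 + 5·22.2 = 3042.2
S6: 4·1655 + 4·21.2 + 5·40.0 = 6904.8
S7: 4·1512 + 4·12.2 + 5·60.9 = 6401.3
Lowest: S3 at 2473.0.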